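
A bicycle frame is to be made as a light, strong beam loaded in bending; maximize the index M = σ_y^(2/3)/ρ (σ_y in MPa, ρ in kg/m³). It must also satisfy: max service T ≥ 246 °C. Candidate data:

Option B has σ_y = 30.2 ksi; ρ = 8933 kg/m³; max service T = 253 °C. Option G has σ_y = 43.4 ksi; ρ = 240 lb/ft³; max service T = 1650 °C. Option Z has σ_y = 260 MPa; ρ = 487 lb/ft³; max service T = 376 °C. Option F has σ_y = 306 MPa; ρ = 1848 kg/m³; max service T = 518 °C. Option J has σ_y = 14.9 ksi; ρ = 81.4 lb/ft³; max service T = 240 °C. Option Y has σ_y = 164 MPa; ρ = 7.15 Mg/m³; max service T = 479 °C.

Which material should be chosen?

Screen on constraints: max service T ≥ 246 °C. Survivors: option B, option G, option Z, option F, option Y.
In SI units:
  option B: σ_y = 208.2 MPa, ρ = 8933 kg/m³
  option G: σ_y = 299.2 MPa, ρ = 3844 kg/m³
  option Z: σ_y = 260.0 MPa, ρ = 7801 kg/m³
  option F: σ_y = 306.0 MPa, ρ = 1848 kg/m³
  option Y: σ_y = 164.0 MPa, ρ = 7150 kg/m³
  option F: M = 24.6×10⁻³
  option G: M = 11.6×10⁻³
  option Z: M = 5.22×10⁻³
  option Y: M = 4.19×10⁻³
  option B: M = 3.93×10⁻³
Option F ranks first.

option F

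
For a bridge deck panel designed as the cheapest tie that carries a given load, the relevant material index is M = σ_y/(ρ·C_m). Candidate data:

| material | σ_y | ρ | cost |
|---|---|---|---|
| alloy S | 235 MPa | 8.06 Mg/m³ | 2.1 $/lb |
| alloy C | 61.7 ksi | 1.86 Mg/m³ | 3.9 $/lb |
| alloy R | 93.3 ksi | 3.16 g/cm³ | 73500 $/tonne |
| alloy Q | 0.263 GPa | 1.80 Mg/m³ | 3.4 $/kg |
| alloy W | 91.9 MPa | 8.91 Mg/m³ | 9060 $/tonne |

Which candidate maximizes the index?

Normalizing units and computing the index:
  alloy S: σ_y = 235.0 MPa, ρ = 8060 kg/m³, cost = 4.630 $/kg
  alloy C: σ_y = 425.4 MPa, ρ = 1860 kg/m³, cost = 8.598 $/kg
  alloy R: σ_y = 643.3 MPa, ρ = 3160 kg/m³, cost = 73.50 $/kg
  alloy Q: σ_y = 263.0 MPa, ρ = 1800 kg/m³, cost = 3.400 $/kg
  alloy W: σ_y = 91.90 MPa, ρ = 8910 kg/m³, cost = 9.060 $/kg
  alloy Q: M = 43.0 kN·m per $
  alloy C: M = 26.6 kN·m per $
  alloy S: M = 6.30 kN·m per $
  alloy R: M = 2.77 kN·m per $
  alloy W: M = 1.14 kN·m per $
Alloy Q ranks first.

alloy Q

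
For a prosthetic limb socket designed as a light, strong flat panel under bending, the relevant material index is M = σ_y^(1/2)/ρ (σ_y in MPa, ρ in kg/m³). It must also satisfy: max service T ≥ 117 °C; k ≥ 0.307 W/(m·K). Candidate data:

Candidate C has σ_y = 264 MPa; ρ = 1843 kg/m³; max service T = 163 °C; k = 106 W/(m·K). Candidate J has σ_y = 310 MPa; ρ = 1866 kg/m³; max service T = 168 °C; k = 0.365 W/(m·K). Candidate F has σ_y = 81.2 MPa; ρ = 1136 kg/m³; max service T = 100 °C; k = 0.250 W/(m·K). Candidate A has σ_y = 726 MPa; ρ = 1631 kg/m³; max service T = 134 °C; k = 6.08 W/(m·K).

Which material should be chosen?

Screen on constraints: max service T ≥ 117 °C; k ≥ 0.307 W/(m·K). Survivors: candidate C, candidate J, candidate A.
Computing M directly (units already consistent):
  candidate A: M = 16.5×10⁻³
  candidate J: M = 9.44×10⁻³
  candidate C: M = 8.82×10⁻³
Highest index: candidate A.

candidate A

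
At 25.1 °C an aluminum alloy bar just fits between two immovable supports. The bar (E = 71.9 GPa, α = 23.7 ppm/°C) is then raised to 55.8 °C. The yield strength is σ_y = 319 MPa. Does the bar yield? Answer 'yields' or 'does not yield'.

does not yield

ΔT = 30.70 K. Constrained thermal stress σ = E·α·ΔT = 71.90×10³ MPa × 23.7×10⁻⁶ × 30.70 = 52.3 MPa (compressive).
Compare to σ_y = 319 MPa: σ < σ_y, so it does not yield.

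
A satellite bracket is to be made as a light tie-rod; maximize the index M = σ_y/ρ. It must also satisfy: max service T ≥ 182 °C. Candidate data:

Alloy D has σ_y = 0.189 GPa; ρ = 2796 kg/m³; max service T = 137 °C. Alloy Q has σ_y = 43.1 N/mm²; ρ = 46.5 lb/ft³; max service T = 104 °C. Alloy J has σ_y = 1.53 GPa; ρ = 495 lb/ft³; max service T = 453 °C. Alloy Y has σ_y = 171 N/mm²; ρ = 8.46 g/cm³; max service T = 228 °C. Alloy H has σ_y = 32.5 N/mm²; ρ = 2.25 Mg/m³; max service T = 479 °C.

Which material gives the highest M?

Screen on constraints: max service T ≥ 182 °C. Survivors: alloy J, alloy Y, alloy H.
Putting every candidate on a common basis:
  alloy J: σ_y = 1530 MPa, ρ = 7929 kg/m³
  alloy Y: σ_y = 171.0 MPa, ρ = 8460 kg/m³
  alloy H: σ_y = 32.50 MPa, ρ = 2250 kg/m³
  alloy J: M = 193 kN·m/kg
  alloy Y: M = 20.2 kN·m/kg
  alloy H: M = 14.4 kN·m/kg
The maximum is for alloy J.

alloy J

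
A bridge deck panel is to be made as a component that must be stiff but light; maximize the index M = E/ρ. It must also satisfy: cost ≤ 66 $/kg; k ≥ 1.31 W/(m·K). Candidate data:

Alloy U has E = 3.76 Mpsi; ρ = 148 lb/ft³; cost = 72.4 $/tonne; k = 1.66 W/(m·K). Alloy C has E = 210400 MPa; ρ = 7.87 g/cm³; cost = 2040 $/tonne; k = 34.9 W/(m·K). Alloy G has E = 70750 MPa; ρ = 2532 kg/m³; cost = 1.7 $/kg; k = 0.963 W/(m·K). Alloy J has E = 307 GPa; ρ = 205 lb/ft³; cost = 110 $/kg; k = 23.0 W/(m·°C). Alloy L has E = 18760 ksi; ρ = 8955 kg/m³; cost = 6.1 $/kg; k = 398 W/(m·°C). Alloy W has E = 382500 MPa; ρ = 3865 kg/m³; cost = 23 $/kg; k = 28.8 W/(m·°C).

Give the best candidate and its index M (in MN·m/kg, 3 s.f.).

Screen on constraints: cost ≤ 66 $/kg; k ≥ 1.31 W/(m·K). Survivors: alloy U, alloy C, alloy L, alloy W.
In SI units:
  alloy U: E = 25.92 GPa, ρ = 2371 kg/m³
  alloy C: E = 210.4 GPa, ρ = 7870 kg/m³
  alloy L: E = 129.3 GPa, ρ = 8955 kg/m³
  alloy W: E = 382.5 GPa, ρ = 3865 kg/m³
  alloy W: M = 99.0 MN·m/kg
  alloy C: M = 26.7 MN·m/kg
  alloy L: M = 14.4 MN·m/kg
  alloy U: M = 10.9 MN·m/kg
The maximum is for alloy W.

alloy W, M = 99.0 MN·m/kg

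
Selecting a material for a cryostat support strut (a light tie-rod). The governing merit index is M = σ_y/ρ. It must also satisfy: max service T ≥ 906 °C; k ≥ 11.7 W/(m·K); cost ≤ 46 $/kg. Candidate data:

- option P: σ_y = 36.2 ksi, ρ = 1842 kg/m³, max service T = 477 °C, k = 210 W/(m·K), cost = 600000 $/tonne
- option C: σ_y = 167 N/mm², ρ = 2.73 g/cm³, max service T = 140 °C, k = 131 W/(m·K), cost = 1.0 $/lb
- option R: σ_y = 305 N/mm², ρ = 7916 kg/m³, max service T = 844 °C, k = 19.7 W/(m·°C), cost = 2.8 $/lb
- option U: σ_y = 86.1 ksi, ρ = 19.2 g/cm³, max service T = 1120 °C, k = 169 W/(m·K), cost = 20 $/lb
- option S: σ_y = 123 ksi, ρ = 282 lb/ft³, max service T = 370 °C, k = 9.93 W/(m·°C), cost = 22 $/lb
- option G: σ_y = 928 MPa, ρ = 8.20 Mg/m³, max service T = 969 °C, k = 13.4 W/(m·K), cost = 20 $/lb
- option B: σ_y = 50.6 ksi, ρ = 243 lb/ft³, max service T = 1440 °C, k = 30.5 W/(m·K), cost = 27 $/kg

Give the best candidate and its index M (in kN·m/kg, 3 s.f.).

option G, M = 113 kN·m/kg

Screen on constraints: max service T ≥ 906 °C; k ≥ 11.7 W/(m·K); cost ≤ 46 $/kg. Survivors: option U, option G, option B.
After converting to SI:
  option U: σ_y = 593.6 MPa, ρ = 19200 kg/m³
  option G: σ_y = 928.0 MPa, ρ = 8200 kg/m³
  option B: σ_y = 348.9 MPa, ρ = 3892 kg/m³
  option G: M = 113 kN·m/kg
  option B: M = 89.6 kN·m/kg
  option U: M = 30.9 kN·m/kg
Option G has the largest M.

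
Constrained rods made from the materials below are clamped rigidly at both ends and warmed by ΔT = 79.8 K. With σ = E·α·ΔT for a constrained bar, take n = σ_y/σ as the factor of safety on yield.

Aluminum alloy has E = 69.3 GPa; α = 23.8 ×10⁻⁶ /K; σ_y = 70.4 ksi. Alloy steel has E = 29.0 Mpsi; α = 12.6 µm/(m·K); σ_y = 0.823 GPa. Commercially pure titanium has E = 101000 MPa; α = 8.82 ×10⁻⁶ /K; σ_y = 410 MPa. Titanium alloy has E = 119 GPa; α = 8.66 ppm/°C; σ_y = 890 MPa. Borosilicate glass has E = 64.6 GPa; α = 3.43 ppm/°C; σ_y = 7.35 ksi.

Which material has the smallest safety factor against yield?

borosilicate glass

In consistent units (E in GPa, α in ×10⁻⁶/K, σ_y in MPa):
  aluminum alloy: E = 69.30, α = 23.8, σ_y = 485.4 → σ = 132 MPa, n = 3.69
  alloy steel: E = 199.9, α = 12.6, σ_y = 823.0 → σ = 201 MPa, n = 4.09
  commercially pure titanium: E = 101.0, α = 8.82, σ_y = 410.0 → σ = 71.1 MPa, n = 5.77
  titanium alloy: E = 119.0, α = 8.66, σ_y = 890.0 → σ = 82.2 MPa, n = 10.8
  borosilicate glass: E = 64.60, α = 3.43, σ_y = 50.68 → σ = 17.7 MPa, n = 2.87
Smallest n: borosilicate glass with n = 2.87.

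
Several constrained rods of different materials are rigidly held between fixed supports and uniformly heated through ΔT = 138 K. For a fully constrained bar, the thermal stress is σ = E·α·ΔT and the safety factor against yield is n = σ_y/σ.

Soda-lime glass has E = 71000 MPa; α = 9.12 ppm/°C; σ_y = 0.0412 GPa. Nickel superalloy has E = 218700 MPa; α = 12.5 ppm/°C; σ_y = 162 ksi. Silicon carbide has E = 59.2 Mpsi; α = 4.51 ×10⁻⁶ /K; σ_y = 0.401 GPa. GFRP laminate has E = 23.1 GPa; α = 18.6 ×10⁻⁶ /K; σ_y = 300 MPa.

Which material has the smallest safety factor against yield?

soda-lime glass

With everything in SI (GPa, ×10⁻⁶/K, MPa):
  soda-lime glass: E = 71.00, α = 9.12, σ_y = 41.20 → σ = 89.4 MPa, n = 0.461
  nickel superalloy: E = 218.7, α = 12.5, σ_y = 1117 → σ = 377 MPa, n = 2.96
  silicon carbide: E = 408.2, α = 4.51, σ_y = 401.0 → σ = 254 MPa, n = 1.58
  GFRP laminate: E = 23.10, α = 18.6, σ_y = 300.0 → σ = 59.3 MPa, n = 5.06
Smallest n: soda-lime glass with n = 0.461.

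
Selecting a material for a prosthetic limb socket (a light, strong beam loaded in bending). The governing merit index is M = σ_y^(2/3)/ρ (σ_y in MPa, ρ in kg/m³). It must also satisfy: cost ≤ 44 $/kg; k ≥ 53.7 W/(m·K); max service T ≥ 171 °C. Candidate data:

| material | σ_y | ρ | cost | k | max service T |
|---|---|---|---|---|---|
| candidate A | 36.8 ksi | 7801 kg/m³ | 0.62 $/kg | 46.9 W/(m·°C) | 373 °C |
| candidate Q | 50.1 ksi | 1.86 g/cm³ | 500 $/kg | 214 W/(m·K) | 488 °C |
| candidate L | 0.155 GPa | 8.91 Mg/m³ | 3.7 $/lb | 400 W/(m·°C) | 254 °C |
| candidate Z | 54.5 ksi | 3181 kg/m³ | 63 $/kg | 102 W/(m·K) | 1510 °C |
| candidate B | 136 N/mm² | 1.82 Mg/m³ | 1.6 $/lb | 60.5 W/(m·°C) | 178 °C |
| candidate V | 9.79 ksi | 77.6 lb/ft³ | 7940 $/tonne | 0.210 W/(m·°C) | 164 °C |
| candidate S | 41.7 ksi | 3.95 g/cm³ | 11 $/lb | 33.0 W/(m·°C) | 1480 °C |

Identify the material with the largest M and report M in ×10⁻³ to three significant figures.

candidate B, M = 14.5×10⁻³

Screen on constraints: cost ≤ 44 $/kg; k ≥ 53.7 W/(m·K); max service T ≥ 171 °C. Survivors: candidate L, candidate B.
In SI units:
  candidate L: σ_y = 155.0 MPa, ρ = 8910 kg/m³
  candidate B: σ_y = 136.0 MPa, ρ = 1820 kg/m³
  candidate B: M = 14.5×10⁻³
  candidate L: M = 3.24×10⁻³
The maximum is for candidate B.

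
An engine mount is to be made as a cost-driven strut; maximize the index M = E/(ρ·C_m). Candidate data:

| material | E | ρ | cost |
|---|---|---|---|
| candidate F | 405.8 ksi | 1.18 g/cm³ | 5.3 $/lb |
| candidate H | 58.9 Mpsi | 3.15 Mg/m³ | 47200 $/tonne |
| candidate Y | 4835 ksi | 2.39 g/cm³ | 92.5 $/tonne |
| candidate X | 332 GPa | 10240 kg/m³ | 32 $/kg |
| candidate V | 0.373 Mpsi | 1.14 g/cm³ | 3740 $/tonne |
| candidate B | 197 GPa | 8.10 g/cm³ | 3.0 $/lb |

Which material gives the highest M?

Putting every candidate on a common basis:
  candidate F: E = 2.798 GPa, ρ = 1180 kg/m³, cost = 11.68 $/kg
  candidate H: E = 406.1 GPa, ρ = 3150 kg/m³, cost = 47.20 $/kg
  candidate Y: E = 33.34 GPa, ρ = 2390 kg/m³, cost = 0.09250 $/kg
  candidate X: E = 332.0 GPa, ρ = 10240 kg/m³, cost = 32.00 $/kg
  candidate V: E = 2.572 GPa, ρ = 1140 kg/m³, cost = 3.740 $/kg
  candidate B: E = 197.0 GPa, ρ = 8100 kg/m³, cost = 6.614 $/kg
  candidate Y: M = 151 MN·m per $
  candidate B: M = 3.68 MN·m per $
  candidate H: M = 2.73 MN·m per $
  candidate X: M = 1.01 MN·m per $
  candidate V: M = 0.603 MN·m per $
  candidate F: M = 0.203 MN·m per $
The maximum is for candidate Y.

candidate Y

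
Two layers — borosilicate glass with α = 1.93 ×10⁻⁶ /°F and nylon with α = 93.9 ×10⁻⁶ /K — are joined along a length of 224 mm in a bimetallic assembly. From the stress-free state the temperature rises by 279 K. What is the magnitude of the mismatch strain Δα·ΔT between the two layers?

borosilicate glass: α = 1.93×10⁻⁶/°F × 9/5 = 3.47×10⁻⁶/K.
Δα = |3.47 − 93.9|×10⁻⁶/K = 90.4×10⁻⁶/K.
Mismatch strain = Δα·ΔT = 90.4×10⁻⁶ × 279.0 = 0.0252.

0.0252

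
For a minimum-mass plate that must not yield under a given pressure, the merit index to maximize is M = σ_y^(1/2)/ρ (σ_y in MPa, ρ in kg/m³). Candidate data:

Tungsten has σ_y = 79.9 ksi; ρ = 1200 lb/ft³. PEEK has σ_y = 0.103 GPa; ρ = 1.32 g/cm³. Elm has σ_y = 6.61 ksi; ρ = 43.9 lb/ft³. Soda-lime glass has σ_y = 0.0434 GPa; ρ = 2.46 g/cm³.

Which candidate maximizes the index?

elm

Putting every candidate on a common basis:
  tungsten: σ_y = 550.9 MPa, ρ = 19220 kg/m³
  PEEK: σ_y = 103.0 MPa, ρ = 1320 kg/m³
  elm: σ_y = 45.57 MPa, ρ = 703.2 kg/m³
  soda-lime glass: σ_y = 43.40 MPa, ρ = 2460 kg/m³
  elm: M = 9.60×10⁻³
  PEEK: M = 7.69×10⁻³
  soda-lime glass: M = 2.68×10⁻³
  tungsten: M = 1.22×10⁻³
The maximum is for elm.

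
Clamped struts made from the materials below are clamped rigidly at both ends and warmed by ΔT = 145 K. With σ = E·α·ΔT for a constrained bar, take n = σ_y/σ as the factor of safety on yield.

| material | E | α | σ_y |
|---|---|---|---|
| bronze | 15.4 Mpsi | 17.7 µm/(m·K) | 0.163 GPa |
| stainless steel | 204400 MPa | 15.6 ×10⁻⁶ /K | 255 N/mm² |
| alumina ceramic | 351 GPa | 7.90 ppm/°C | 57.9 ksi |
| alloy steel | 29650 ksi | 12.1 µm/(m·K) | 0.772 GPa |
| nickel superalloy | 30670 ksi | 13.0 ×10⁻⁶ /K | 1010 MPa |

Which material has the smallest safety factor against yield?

In consistent units (E in GPa, α in ×10⁻⁶/K, σ_y in MPa):
  bronze: E = 106.2, α = 17.7, σ_y = 163.0 → σ = 273 MPa, n = 0.598
  stainless steel: E = 204.4, α = 15.6, σ_y = 255.0 → σ = 462 MPa, n = 0.552
  alumina ceramic: E = 351.0, α = 7.90, σ_y = 399.2 → σ = 402 MPa, n = 0.993
  alloy steel: E = 204.4, α = 12.1, σ_y = 772.0 → σ = 359 MPa, n = 2.15
  nickel superalloy: E = 211.5, α = 13.0, σ_y = 1010 → σ = 399 MPa, n = 2.53
Smallest n: stainless steel with n = 0.552.

stainless steel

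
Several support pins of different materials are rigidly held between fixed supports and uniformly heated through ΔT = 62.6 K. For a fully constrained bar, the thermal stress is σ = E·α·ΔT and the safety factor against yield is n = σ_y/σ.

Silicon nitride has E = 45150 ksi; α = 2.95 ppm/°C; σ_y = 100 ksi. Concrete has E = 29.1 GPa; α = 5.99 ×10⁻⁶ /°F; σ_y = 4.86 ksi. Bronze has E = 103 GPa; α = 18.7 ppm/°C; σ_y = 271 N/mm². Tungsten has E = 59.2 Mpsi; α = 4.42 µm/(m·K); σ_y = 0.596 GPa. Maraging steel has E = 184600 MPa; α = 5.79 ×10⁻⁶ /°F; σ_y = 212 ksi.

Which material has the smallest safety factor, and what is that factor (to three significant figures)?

Per material, after unit conversion:
  silicon nitride: E = 311.3, α = 2.95, σ_y = 689.5 → σ = 57.5 MPa, n = 12.0
  concrete: E = 29.10, α = 10.8, σ_y = 33.51 → σ = 19.6 MPa, n = 1.71
  bronze: E = 103.0, α = 18.7, σ_y = 271.0 → σ = 121 MPa, n = 2.25
  tungsten: E = 408.2, α = 4.42, σ_y = 596.0 → σ = 113 MPa, n = 5.28
  maraging steel: E = 184.6, α = 10.4, σ_y = 1462 → σ = 120 MPa, n = 12.1
The minimum is concrete at n = 1.71.

concrete, n = 1.71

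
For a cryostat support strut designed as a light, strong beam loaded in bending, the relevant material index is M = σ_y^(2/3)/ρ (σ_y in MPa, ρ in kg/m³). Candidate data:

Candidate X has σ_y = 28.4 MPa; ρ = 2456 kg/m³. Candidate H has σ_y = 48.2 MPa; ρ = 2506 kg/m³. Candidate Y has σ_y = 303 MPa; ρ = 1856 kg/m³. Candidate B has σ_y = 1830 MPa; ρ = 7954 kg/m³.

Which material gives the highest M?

Per-candidate index values:
  candidate Y: M = 24.3×10⁻³
  candidate B: M = 18.8×10⁻³
  candidate H: M = 5.29×10⁻³
  candidate X: M = 3.79×10⁻³
Highest index: candidate Y.

candidate Y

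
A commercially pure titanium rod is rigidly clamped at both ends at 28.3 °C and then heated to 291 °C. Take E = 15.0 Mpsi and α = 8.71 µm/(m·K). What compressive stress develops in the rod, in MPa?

E = 15.0 Mpsi = 103.4 GPa.
ΔT = 262.7 K. Constrained thermal stress σ = E·α·ΔT = 103.4×10³ MPa × 8.71×10⁻⁶ × 262.7 = 237 MPa (compressive).

237 MPa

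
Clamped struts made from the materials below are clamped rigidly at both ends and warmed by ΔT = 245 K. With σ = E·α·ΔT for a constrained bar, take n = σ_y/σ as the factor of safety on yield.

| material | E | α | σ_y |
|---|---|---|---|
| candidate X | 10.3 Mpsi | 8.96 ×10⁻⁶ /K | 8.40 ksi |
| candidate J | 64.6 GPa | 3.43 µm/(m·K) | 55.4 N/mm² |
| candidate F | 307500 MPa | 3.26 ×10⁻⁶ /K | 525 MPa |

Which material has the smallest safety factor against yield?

Per material, after unit conversion:
  candidate X: E = 71.02, α = 8.96, σ_y = 57.92 → σ = 156 MPa, n = 0.372
  candidate J: E = 64.60, α = 3.43, σ_y = 55.40 → σ = 54.3 MPa, n = 1.02
  candidate F: E = 307.5, α = 3.26, σ_y = 525.0 → σ = 246 MPa, n = 2.14
Smallest n: candidate X with n = 0.372.

candidate X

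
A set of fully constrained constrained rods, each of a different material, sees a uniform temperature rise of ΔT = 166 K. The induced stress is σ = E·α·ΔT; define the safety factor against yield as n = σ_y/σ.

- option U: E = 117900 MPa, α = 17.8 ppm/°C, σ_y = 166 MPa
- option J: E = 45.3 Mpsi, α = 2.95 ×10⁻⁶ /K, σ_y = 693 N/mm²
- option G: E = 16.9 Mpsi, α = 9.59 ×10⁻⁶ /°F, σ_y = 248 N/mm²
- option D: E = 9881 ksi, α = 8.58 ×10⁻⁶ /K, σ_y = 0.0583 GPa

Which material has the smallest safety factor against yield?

option U

With everything in SI (GPa, ×10⁻⁶/K, MPa):
  option U: E = 117.9, α = 17.8, σ_y = 166.0 → σ = 348 MPa, n = 0.477
  option J: E = 312.3, α = 2.95, σ_y = 693.0 → σ = 153 MPa, n = 4.53
  option G: E = 116.5, α = 17.3, σ_y = 248.0 → σ = 334 MPa, n = 0.743
  option D: E = 68.13, α = 8.58, σ_y = 58.30 → σ = 97.0 MPa, n = 0.601
The minimum is option U at n = 0.477.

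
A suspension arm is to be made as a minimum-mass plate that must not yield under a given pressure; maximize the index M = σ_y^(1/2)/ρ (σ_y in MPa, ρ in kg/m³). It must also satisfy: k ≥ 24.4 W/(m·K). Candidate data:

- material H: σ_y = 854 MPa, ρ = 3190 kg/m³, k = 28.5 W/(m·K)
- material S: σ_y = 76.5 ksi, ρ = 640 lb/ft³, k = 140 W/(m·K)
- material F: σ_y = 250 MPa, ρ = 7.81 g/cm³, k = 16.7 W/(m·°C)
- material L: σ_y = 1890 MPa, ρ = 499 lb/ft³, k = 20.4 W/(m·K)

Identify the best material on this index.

Screen on constraints: k ≥ 24.4 W/(m·K). Survivors: material H, material S.
In SI units:
  material H: σ_y = 854.0 MPa, ρ = 3190 kg/m³
  material S: σ_y = 527.4 MPa, ρ = 10250 kg/m³
  material H: M = 9.16×10⁻³
  material S: M = 2.24×10⁻³
Material H ranks first.

material H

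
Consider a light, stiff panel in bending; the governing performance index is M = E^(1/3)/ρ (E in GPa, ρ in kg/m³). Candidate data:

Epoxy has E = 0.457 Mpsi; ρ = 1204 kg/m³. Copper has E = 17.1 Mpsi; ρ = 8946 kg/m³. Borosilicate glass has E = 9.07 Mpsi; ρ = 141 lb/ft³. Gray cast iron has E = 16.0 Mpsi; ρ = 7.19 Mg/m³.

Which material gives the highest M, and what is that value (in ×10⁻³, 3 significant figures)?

After converting to SI:
  epoxy: E = 3.151 GPa, ρ = 1204 kg/m³
  copper: E = 117.9 GPa, ρ = 8946 kg/m³
  borosilicate glass: E = 62.54 GPa, ρ = 2259 kg/m³
  gray cast iron: E = 110.3 GPa, ρ = 7190 kg/m³
  borosilicate glass: M = 1.76×10⁻³
  epoxy: M = 1.22×10⁻³
  gray cast iron: M = 0.667×10⁻³
  copper: M = 0.548×10⁻³
Highest index: borosilicate glass.

borosilicate glass, M = 1.76×10⁻³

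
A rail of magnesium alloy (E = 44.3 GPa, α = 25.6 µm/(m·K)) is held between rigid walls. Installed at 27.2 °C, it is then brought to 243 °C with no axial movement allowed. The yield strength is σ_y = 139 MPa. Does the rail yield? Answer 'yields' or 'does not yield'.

yields

ΔT = 215.8 K. Constrained thermal stress σ = E·α·ΔT = 44.30×10³ MPa × 25.6×10⁻⁶ × 215.8 = 245 MPa (compressive).
Compare to σ_y = 139 MPa: σ ≥ σ_y, so it yields.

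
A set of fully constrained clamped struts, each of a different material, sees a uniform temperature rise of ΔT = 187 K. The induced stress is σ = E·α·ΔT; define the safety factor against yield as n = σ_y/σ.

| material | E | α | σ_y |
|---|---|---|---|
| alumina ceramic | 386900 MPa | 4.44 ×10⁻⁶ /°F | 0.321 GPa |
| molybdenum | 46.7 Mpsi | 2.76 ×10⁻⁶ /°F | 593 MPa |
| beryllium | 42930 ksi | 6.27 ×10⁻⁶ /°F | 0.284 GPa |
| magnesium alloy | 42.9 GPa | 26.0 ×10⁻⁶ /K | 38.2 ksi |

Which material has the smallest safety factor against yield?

In consistent units (E in GPa, α in ×10⁻⁶/K, σ_y in MPa):
  alumina ceramic: E = 386.9, α = 7.99, σ_y = 321.0 → σ = 578 MPa, n = 0.555
  molybdenum: E = 322.0, α = 4.97, σ_y = 593.0 → σ = 299 MPa, n = 1.98
  beryllium: E = 296.0, α = 11.3, σ_y = 284.0 → σ = 625 MPa, n = 0.455
  magnesium alloy: E = 42.90, α = 26.0, σ_y = 263.4 → σ = 209 MPa, n = 1.26
Beryllium has the lowest safety factor, n = 0.455.

beryllium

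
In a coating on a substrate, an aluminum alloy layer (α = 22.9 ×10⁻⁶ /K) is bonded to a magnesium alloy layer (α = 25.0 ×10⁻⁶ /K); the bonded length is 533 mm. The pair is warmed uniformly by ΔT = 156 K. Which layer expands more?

α(aluminum alloy) = 22.9×10⁻⁶/K vs α(magnesium alloy) = 25.0×10⁻⁶/K.
Higher α expands more for the same ΔT: magnesium alloy.

magnesium alloy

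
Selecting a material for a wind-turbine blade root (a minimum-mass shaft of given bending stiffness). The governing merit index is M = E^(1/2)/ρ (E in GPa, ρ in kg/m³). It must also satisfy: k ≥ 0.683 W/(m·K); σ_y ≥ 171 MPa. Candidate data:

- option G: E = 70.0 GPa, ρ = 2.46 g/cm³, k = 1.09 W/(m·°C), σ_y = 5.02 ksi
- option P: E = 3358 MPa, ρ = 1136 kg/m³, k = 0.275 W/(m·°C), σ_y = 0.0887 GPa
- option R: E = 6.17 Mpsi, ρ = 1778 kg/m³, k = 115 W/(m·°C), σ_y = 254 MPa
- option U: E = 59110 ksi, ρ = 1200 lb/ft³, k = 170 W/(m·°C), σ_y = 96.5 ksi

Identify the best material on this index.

option R

Screen on constraints: k ≥ 0.683 W/(m·K); σ_y ≥ 171 MPa. Survivors: option R, option U.
In SI units:
  option R: E = 42.54 GPa, ρ = 1778 kg/m³
  option U: E = 407.5 GPa, ρ = 19220 kg/m³
  option R: M = 3.67×10⁻³
  option U: M = 1.05×10⁻³
The maximum is for option R.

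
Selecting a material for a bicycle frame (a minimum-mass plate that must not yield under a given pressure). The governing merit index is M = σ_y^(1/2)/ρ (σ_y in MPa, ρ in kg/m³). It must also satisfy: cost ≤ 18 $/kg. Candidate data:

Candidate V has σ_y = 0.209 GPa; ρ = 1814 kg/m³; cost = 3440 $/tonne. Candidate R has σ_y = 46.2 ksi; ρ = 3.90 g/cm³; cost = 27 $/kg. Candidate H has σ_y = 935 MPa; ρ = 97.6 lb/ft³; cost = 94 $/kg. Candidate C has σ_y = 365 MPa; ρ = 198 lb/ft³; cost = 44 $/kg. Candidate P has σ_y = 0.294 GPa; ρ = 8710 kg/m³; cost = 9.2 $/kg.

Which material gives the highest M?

candidate V

Screen on constraints: cost ≤ 18 $/kg. Survivors: candidate V, candidate P.
After converting to SI:
  candidate V: σ_y = 209.0 MPa, ρ = 1814 kg/m³
  candidate P: σ_y = 294.0 MPa, ρ = 8710 kg/m³
  candidate V: M = 7.97×10⁻³
  candidate P: M = 1.97×10⁻³
Candidate V has the largest M.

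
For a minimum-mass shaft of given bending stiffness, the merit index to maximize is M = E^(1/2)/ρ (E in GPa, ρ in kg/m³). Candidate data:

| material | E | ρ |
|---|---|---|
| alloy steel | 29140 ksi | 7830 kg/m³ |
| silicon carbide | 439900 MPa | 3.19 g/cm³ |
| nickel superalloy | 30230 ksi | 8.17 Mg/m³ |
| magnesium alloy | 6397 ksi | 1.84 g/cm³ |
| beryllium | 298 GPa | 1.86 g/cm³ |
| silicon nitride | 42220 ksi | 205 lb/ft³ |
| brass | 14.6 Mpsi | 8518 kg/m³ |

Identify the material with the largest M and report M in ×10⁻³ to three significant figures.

beryllium, M = 9.28×10⁻³

In SI units:
  alloy steel: E = 200.9 GPa, ρ = 7830 kg/m³
  silicon carbide: E = 439.9 GPa, ρ = 3190 kg/m³
  nickel superalloy: E = 208.4 GPa, ρ = 8170 kg/m³
  magnesium alloy: E = 44.11 GPa, ρ = 1840 kg/m³
  beryllium: E = 298.0 GPa, ρ = 1860 kg/m³
  silicon nitride: E = 291.1 GPa, ρ = 3284 kg/m³
  brass: E = 100.7 GPa, ρ = 8518 kg/m³
  beryllium: M = 9.28×10⁻³
  silicon carbide: M = 6.57×10⁻³
  silicon nitride: M = 5.20×10⁻³
  magnesium alloy: M = 3.61×10⁻³
  alloy steel: M = 1.81×10⁻³
  nickel superalloy: M = 1.77×10⁻³
  brass: M = 1.18×10⁻³
Beryllium ranks first.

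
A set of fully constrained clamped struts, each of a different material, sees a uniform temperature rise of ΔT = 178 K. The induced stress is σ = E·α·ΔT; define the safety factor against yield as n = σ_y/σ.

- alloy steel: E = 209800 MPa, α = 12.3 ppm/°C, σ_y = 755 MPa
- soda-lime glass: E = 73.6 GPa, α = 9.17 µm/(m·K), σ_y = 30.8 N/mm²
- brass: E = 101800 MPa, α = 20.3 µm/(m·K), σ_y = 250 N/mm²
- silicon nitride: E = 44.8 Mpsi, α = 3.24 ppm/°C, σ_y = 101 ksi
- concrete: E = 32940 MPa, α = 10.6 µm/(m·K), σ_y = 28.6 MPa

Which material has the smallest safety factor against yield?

In consistent units (E in GPa, α in ×10⁻⁶/K, σ_y in MPa):
  alloy steel: E = 209.8, α = 12.3, σ_y = 755.0 → σ = 459 MPa, n = 1.64
  soda-lime glass: E = 73.60, α = 9.17, σ_y = 30.80 → σ = 120 MPa, n = 0.256
  brass: E = 101.8, α = 20.3, σ_y = 250.0 → σ = 368 MPa, n = 0.680
  silicon nitride: E = 308.9, α = 3.24, σ_y = 696.4 → σ = 178 MPa, n = 3.91
  concrete: E = 32.94, α = 10.6, σ_y = 28.60 → σ = 62.2 MPa, n = 0.460
Soda-lime glass has the lowest safety factor, n = 0.256.

soda-lime glass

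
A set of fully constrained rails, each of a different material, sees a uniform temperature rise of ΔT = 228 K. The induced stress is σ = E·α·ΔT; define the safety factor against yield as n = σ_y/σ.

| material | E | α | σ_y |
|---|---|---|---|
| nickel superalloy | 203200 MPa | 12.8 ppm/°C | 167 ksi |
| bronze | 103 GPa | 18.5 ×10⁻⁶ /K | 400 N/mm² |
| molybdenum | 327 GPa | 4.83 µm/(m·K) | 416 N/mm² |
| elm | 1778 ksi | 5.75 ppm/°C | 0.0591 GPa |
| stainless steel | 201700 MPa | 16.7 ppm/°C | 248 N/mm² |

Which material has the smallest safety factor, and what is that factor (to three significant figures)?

stainless steel, n = 0.323

With everything in SI (GPa, ×10⁻⁶/K, MPa):
  nickel superalloy: E = 203.2, α = 12.8, σ_y = 1151 → σ = 593 MPa, n = 1.94
  bronze: E = 103.0, α = 18.5, σ_y = 400.0 → σ = 434 MPa, n = 0.921
  molybdenum: E = 327.0, α = 4.83, σ_y = 416.0 → σ = 360 MPa, n = 1.16
  elm: E = 12.26, α = 5.75, σ_y = 59.10 → σ = 16.1 MPa, n = 3.68
  stainless steel: E = 201.7, α = 16.7, σ_y = 248.0 → σ = 768 MPa, n = 0.323
Smallest n: stainless steel with n = 0.323.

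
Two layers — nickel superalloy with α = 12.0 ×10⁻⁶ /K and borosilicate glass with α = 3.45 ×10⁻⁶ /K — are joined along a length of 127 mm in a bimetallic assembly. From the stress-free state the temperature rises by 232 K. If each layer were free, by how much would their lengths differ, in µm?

Δα = |12.0 − 3.45|×10⁻⁶/K = 8.55×10⁻⁶/K.
ΔL_mismatch = Δα·L·ΔT = 8.55×10⁻⁶ × 127.0 mm × 232.0 K = 252 µm.

252 µm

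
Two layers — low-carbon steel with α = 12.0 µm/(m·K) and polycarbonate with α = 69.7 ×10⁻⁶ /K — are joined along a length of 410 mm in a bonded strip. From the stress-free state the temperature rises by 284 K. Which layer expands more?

α(low-carbon steel) = 12.0×10⁻⁶/K vs α(polycarbonate) = 69.7×10⁻⁶/K.
Higher α expands more for the same ΔT: polycarbonate.

polycarbonate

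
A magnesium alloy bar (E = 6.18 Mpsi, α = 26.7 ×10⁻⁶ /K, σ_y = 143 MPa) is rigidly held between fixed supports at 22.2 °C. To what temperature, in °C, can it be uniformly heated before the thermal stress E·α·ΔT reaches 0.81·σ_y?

124 °C

E = 6.18 Mpsi = 42.61 GPa.
E·α·ΔT = 115.8 MPa ⇒ ΔT = 115.8 / (42.61×10³ × 26.7×10⁻⁶) = 101.8 K.
T = 22.2 + 101.8 = 124.0 °C.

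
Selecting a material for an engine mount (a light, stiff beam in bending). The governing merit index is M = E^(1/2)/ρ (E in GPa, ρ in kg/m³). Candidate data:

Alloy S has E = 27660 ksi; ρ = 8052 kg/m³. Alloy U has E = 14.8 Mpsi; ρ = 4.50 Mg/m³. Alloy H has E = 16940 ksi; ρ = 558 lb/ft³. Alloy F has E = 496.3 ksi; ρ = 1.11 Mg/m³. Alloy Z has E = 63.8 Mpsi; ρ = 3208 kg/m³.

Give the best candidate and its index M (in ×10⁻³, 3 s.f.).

alloy Z, M = 6.54×10⁻³

After converting to SI:
  alloy S: E = 190.7 GPa, ρ = 8052 kg/m³
  alloy U: E = 102.0 GPa, ρ = 4500 kg/m³
  alloy H: E = 116.8 GPa, ρ = 8938 kg/m³
  alloy F: E = 3.422 GPa, ρ = 1110 kg/m³
  alloy Z: E = 439.9 GPa, ρ = 3208 kg/m³
  alloy Z: M = 6.54×10⁻³
  alloy U: M = 2.24×10⁻³
  alloy S: M = 1.72×10⁻³
  alloy F: M = 1.67×10⁻³
  alloy H: M = 1.21×10⁻³
Alloy Z ranks first.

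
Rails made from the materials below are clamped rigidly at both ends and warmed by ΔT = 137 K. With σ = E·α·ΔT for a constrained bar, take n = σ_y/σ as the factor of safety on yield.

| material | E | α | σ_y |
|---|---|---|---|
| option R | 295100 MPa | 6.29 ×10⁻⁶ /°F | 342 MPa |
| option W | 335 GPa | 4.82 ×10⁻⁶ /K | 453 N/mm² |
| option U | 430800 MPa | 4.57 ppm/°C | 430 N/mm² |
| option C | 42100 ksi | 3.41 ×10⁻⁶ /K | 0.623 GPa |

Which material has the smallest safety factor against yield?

option R

Per material, after unit conversion:
  option R: E = 295.1, α = 11.3, σ_y = 342.0 → σ = 458 MPa, n = 0.747
  option W: E = 335.0, α = 4.82, σ_y = 453.0 → σ = 221 MPa, n = 2.05
  option U: E = 430.8, α = 4.57, σ_y = 430.0 → σ = 270 MPa, n = 1.59
  option C: E = 290.3, α = 3.41, σ_y = 623.0 → σ = 136 MPa, n = 4.59
Option R has the lowest safety factor, n = 0.747.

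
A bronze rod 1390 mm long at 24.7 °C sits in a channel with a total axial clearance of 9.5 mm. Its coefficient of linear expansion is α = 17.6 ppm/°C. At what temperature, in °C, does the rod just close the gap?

413 °C

α·L₀·ΔT = 9.5 mm ⇒ ΔT = 9.5 / (17.6×10⁻⁶ × 1390.0) = 388.3 K.
T = 24.7 + 388.3 = 413.0 °C.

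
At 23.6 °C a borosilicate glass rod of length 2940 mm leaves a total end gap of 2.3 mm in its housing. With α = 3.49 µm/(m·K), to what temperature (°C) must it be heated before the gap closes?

248 °C

α·L₀·ΔT = 2.3 mm ⇒ ΔT = 2.3 / (3.49×10⁻⁶ × 2940.0) = 224.2 K.
T = 23.6 + 224.2 = 247.8 °C.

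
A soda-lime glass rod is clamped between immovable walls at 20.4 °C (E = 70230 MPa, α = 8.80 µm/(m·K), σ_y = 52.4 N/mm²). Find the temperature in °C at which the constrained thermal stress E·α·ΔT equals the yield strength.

105 °C

E = 70230 MPa = 70.23 GPa.
σ_y = 52.4 N/mm² = 52.40 MPa.
E·α·ΔT = 52.40 MPa ⇒ ΔT = 52.40 / (70.23×10³ × 8.80×10⁻⁶) = 84.79 K.
T = 20.4 + 84.79 = 105.2 °C.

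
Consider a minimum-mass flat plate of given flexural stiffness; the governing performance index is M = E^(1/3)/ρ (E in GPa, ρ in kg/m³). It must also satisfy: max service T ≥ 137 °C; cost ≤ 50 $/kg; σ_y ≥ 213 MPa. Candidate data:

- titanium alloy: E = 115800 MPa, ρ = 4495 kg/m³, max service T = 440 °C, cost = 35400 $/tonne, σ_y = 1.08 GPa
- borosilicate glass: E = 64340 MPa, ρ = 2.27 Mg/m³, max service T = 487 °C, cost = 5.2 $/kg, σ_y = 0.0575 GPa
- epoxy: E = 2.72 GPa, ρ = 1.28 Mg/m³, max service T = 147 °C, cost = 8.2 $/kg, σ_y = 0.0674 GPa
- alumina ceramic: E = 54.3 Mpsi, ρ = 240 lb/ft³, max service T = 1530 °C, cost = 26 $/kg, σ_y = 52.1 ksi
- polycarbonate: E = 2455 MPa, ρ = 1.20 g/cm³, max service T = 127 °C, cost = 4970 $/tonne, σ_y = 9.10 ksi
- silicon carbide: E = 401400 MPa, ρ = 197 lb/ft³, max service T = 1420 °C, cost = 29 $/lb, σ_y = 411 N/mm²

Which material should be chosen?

alumina ceramic

Screen on constraints: max service T ≥ 137 °C; cost ≤ 50 $/kg; σ_y ≥ 213 MPa. Survivors: titanium alloy, alumina ceramic.
Convert each candidate to consistent units, then evaluate M:
  titanium alloy: E = 115.8 GPa, ρ = 4495 kg/m³
  alumina ceramic: E = 374.4 GPa, ρ = 3844 kg/m³
  alumina ceramic: M = 1.87×10⁻³
  titanium alloy: M = 1.08×10⁻³
Alumina ceramic ranks first.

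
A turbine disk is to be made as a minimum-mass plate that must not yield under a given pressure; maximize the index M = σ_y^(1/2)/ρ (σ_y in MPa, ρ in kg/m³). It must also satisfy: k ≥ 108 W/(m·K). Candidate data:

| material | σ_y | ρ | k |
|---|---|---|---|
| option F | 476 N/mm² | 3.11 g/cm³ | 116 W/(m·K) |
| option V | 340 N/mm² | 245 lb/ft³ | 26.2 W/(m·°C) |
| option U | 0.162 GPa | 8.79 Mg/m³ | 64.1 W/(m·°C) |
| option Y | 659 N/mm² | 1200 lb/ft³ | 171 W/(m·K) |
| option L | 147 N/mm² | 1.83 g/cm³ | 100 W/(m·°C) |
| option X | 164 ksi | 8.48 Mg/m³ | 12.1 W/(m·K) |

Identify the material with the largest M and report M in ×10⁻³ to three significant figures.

option F, M = 7.02×10⁻³

Screen on constraints: k ≥ 108 W/(m·K). Survivors: option F, option Y.
In SI units:
  option F: σ_y = 476.0 MPa, ρ = 3110 kg/m³
  option Y: σ_y = 659.0 MPa, ρ = 19220 kg/m³
  option F: M = 7.02×10⁻³
  option Y: M = 1.34×10⁻³
Option F has the largest M.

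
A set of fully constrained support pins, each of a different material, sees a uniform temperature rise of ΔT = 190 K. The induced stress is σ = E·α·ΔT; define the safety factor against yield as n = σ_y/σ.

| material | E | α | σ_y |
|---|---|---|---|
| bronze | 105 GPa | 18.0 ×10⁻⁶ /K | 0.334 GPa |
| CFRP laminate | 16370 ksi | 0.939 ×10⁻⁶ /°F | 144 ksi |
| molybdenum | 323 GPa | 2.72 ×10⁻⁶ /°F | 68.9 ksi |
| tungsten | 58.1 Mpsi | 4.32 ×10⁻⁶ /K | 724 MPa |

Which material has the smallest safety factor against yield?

Per material, after unit conversion:
  bronze: E = 105.0, α = 18.0, σ_y = 334.0 → σ = 359 MPa, n = 0.930
  CFRP laminate: E = 112.9, α = 1.69, σ_y = 992.8 → σ = 36.2 MPa, n = 27.4
  molybdenum: E = 323.0, α = 4.90, σ_y = 475.0 → σ = 300 MPa, n = 1.58
  tungsten: E = 400.6, α = 4.32, σ_y = 724.0 → σ = 329 MPa, n = 2.20
The minimum is bronze at n = 0.930.

bronze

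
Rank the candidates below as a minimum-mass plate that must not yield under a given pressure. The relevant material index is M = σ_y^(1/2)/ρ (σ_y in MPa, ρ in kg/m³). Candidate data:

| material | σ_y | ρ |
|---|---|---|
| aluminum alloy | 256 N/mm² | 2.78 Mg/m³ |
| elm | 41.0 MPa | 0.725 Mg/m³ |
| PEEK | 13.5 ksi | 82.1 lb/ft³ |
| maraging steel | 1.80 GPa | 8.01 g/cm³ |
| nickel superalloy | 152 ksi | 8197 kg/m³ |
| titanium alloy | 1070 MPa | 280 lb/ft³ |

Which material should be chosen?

elm

Convert each candidate to consistent units, then evaluate M:
  aluminum alloy: σ_y = 256.0 MPa, ρ = 2780 kg/m³
  elm: σ_y = 41.00 MPa, ρ = 725.0 kg/m³
  PEEK: σ_y = 93.08 MPa, ρ = 1315 kg/m³
  maraging steel: σ_y = 1800 MPa, ρ = 8010 kg/m³
  nickel superalloy: σ_y = 1048 MPa, ρ = 8197 kg/m³
  titanium alloy: σ_y = 1070 MPa, ρ = 4485 kg/m³
  elm: M = 8.83×10⁻³
  PEEK: M = 7.34×10⁻³
  titanium alloy: M = 7.29×10⁻³
  aluminum alloy: M = 5.76×10⁻³
  maraging steel: M = 5.30×10⁻³
  nickel superalloy: M = 3.95×10⁻³
Elm has the largest M.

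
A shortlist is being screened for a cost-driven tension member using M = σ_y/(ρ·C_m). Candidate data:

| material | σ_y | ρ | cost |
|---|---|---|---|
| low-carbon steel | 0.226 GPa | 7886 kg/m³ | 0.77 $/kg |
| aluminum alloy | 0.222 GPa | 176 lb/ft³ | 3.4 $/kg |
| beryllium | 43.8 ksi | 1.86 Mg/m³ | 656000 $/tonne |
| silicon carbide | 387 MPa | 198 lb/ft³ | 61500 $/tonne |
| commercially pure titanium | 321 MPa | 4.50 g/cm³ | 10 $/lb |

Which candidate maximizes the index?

Putting every candidate on a common basis:
  low-carbon steel: σ_y = 226.0 MPa, ρ = 7886 kg/m³, cost = 0.7700 $/kg
  aluminum alloy: σ_y = 222.0 MPa, ρ = 2819 kg/m³, cost = 3.400 $/kg
  beryllium: σ_y = 302.0 MPa, ρ = 1860 kg/m³, cost = 656.0 $/kg
  silicon carbide: σ_y = 387.0 MPa, ρ = 3172 kg/m³, cost = 61.50 $/kg
  commercially pure titanium: σ_y = 321.0 MPa, ρ = 4500 kg/m³, cost = 22.05 $/kg
  low-carbon steel: M = 37.2 kN·m per $
  aluminum alloy: M = 23.2 kN·m per $
  commercially pure titanium: M = 3.24 kN·m per $
  silicon carbide: M = 1.98 kN·m per $
  beryllium: M = 0.248 kN·m per $
Low-carbon steel ranks first.

low-carbon steel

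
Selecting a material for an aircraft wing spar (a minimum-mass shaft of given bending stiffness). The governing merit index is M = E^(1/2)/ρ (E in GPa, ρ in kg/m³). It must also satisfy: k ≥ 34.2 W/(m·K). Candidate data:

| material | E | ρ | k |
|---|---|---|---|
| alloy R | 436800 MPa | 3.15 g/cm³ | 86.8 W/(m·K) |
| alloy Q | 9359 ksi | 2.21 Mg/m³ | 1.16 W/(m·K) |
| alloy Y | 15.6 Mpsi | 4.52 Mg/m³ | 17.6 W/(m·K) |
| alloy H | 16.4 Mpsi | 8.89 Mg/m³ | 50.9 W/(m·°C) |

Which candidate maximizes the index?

Screen on constraints: k ≥ 34.2 W/(m·K). Survivors: alloy R, alloy H.
After converting to SI:
  alloy R: E = 436.8 GPa, ρ = 3150 kg/m³
  alloy H: E = 113.1 GPa, ρ = 8890 kg/m³
  alloy R: M = 6.63×10⁻³
  alloy H: M = 1.20×10⁻³
Highest index: alloy R.

alloy R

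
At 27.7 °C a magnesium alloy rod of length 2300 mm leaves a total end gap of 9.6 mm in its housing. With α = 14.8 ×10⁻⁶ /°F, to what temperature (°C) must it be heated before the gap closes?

α = 14.8×10⁻⁶/°F × 9/5 = 26.6×10⁻⁶/K.
α·L₀·ΔT = 9.6 mm ⇒ ΔT = 9.6 / (26.6×10⁻⁶ × 2300.0) = 156.7 K.
T = 27.7 + 156.7 = 184.4 °C.

184 °C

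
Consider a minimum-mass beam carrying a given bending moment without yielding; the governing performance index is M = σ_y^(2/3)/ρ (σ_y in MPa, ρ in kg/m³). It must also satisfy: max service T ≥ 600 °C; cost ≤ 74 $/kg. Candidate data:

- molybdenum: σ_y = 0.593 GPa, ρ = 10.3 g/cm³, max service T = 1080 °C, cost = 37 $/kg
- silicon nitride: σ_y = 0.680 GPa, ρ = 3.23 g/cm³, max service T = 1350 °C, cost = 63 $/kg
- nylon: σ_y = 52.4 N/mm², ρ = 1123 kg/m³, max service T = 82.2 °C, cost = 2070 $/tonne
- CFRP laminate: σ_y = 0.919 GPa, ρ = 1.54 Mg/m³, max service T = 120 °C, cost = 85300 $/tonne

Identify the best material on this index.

silicon nitride

Screen on constraints: max service T ≥ 600 °C; cost ≤ 74 $/kg. Survivors: molybdenum, silicon nitride.
Putting every candidate on a common basis:
  molybdenum: σ_y = 593.0 MPa, ρ = 10300 kg/m³
  silicon nitride: σ_y = 680.0 MPa, ρ = 3230 kg/m³
  silicon nitride: M = 23.9×10⁻³
  molybdenum: M = 6.85×10⁻³
Silicon nitride has the largest M.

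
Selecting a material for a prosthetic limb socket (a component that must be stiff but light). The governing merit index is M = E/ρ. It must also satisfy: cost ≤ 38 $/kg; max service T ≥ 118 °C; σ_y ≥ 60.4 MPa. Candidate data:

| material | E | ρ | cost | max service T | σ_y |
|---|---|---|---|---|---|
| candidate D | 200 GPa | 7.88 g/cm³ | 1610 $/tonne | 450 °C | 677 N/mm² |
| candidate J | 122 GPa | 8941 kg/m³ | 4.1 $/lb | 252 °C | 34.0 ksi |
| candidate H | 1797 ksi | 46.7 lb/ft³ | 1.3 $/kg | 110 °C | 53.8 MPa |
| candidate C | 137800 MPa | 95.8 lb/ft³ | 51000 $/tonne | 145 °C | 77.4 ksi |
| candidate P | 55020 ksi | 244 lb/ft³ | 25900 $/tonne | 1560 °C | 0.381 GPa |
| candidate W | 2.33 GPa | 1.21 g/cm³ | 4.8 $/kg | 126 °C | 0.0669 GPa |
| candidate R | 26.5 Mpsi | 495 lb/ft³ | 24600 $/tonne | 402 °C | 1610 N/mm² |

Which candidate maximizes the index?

candidate P

Screen on constraints: cost ≤ 38 $/kg; max service T ≥ 118 °C; σ_y ≥ 60.4 MPa. Survivors: candidate D, candidate J, candidate P, candidate W, candidate R.
Normalizing units and computing the index:
  candidate D: E = 200.0 GPa, ρ = 7880 kg/m³
  candidate J: E = 122.0 GPa, ρ = 8941 kg/m³
  candidate P: E = 379.3 GPa, ρ = 3909 kg/m³
  candidate W: E = 2.330 GPa, ρ = 1210 kg/m³
  candidate R: E = 182.7 GPa, ρ = 7929 kg/m³
  candidate P: M = 97.1 MN·m/kg
  candidate D: M = 25.4 MN·m/kg
  candidate R: M = 23.0 MN·m/kg
  candidate J: M = 13.6 MN·m/kg
  candidate W: M = 1.93 MN·m/kg
Candidate P ranks first.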